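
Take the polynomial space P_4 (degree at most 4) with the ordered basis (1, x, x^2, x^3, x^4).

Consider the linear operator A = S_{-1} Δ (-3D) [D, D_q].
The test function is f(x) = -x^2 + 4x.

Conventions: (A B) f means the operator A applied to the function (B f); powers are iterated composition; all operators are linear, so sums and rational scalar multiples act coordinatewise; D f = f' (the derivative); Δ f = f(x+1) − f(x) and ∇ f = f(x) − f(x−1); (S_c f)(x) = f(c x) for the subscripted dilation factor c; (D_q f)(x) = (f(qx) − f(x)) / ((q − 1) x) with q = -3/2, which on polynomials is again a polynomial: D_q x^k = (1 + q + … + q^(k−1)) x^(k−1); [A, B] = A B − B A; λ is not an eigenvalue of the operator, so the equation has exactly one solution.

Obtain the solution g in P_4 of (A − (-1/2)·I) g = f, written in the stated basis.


write g with unknown coordinates in the stated basis and equate coefficients in (A − (-1/2)·I) g = f
solving from the highest basis element down gives g = -2x^2 + 8x
check: A g = 0
so A g − (-1/2)·g = -x^2 + 4x = f ✓

the image equals g(x) = -2x^2 + 8x


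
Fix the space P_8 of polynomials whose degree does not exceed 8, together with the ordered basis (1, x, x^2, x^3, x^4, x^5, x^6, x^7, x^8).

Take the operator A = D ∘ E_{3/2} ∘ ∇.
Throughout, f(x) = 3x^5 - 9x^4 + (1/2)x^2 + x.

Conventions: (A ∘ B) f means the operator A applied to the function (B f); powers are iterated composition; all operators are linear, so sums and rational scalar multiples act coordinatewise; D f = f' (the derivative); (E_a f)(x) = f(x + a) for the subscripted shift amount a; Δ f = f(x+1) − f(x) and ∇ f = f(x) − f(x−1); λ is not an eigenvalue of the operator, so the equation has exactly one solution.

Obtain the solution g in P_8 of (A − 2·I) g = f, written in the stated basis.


write g with unknown coordinates in the stated basis and equate coefficients in (A − 2·I) g = f
solving from the highest basis element down gives g = -(3/2)x^5 + (9/2)x^4 - 15x^3 - (73/4)x^2 - (161/4)x - 211/4
check: A g = -30x^3 - 36x^2 - (159/2)x - 211/2
so A g − 2·g = 3x^5 - 9x^4 + (1/2)x^2 + x = f ✓

the image equals g(x) = -(3/2)x^5 + (9/2)x^4 - 15x^3 - (73/4)x^2 - (161/4)x - 211/4


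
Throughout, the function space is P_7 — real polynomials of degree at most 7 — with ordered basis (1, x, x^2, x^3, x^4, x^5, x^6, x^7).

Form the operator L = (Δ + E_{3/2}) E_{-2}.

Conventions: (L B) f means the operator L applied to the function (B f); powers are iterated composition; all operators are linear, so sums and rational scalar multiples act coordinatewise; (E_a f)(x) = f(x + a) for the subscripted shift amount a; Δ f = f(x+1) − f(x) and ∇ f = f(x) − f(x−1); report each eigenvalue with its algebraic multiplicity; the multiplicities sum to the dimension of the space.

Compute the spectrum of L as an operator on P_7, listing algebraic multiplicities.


image of 1: 1
image of x: x + 1/2
image of x^2: x^2 + x - 11/4
image of x^3: x^3 + (3/2)x^2 - (33/4)x + 55/8
image of x^4: x^4 + 2x^3 - (33/2)x^2 + (55/2)x - 239/16
image of x^5: x^5 + (5/2)x^4 - (55/2)x^3 + (275/4)x^2 - (1195/16)x + 991/32
image of x^6: x^6 + 3x^5 - (165/4)x^4 + (275/2)x^3 - (3585/16)x^2 + (2973/16)x - 4031/64
image of x^7: x^7 + (7/2)x^6 - (231/4)x^5 + (1925/8)x^4 - (8365/16)x^3 + (20811/32)x^2 - (28217/64)x + 16255/128
the matrix is upper triangular; its diagonal is (1, 1, 1, 1, 1, 1, 1, 1)
for a triangular matrix the eigenvalues are the diagonal entries, with algebraic multiplicity their repetition count

λ = 1 (multiplicity 8)


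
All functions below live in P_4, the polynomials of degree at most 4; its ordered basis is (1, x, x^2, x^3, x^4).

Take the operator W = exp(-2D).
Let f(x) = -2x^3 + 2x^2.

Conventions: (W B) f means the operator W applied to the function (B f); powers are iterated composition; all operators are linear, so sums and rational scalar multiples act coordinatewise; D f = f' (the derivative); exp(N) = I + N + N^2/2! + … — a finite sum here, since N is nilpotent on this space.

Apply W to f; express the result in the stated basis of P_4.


order-1 term: 12x^2 - 8x
order-2 term: -24x + 8
order-3 term: 16
the series for exp(-2D) f terminates at order 3
exp(-2D) f = -2x^3 + 14x^2 - 32x + 24

the result is g(x) = -2x^3 + 14x^2 - 32x + 24


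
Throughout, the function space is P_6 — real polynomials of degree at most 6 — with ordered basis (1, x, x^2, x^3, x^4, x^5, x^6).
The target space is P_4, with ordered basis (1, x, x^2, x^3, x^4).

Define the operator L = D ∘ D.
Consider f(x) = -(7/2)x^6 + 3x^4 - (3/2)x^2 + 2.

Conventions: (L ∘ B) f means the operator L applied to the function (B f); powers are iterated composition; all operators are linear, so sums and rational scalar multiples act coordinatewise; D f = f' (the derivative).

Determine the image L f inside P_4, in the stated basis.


D f = -21x^5 + 12x^3 - 3x
D D f = -105x^4 + 36x^2 - 3

g(x) = -105x^4 + 36x^2 - 3


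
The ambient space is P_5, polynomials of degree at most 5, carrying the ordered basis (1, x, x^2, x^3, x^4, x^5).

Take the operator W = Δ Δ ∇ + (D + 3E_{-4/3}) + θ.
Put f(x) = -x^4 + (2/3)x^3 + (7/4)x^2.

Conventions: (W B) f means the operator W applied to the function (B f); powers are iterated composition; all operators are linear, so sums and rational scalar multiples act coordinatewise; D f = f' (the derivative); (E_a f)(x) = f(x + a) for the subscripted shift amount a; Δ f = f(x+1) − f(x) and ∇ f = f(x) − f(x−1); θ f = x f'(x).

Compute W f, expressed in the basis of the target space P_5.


∇ f = -4x^3 + 8x^2 - (5/2)x - 1/12
Δ ∇ f = -12x^2 + 4x + 3/2
Δ Δ ∇ f = -24x - 8
D f = -4x^3 + 2x^2 + (7/2)x
E_{-4/3} f = -x^4 + 6x^3 - (139/12)x^2 + (226/27)x - 44/27
(3E_{-4/3}) f = -3x^4 + 18x^3 - (139/4)x^2 + (226/9)x - 44/9
(D + 3E_{-4/3}) f = -3x^4 + 14x^3 - (131/4)x^2 + (515/18)x - 44/9
θ f = -4x^4 + 2x^3 + (7/2)x^2
(Δ Δ ∇ + (D + 3E_{-4/3}) + θ) f = -7x^4 + 16x^3 - (117/4)x^2 + (83/18)x - 116/9

g(x) = -7x^4 + 16x^3 - (117/4)x^2 + (83/18)x - 116/9


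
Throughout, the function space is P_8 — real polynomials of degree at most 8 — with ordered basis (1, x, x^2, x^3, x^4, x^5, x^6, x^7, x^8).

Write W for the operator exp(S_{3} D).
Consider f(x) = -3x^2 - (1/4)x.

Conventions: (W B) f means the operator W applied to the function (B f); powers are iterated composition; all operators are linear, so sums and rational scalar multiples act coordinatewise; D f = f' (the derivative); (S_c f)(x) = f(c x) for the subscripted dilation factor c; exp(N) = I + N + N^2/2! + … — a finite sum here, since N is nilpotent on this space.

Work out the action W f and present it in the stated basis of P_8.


order-1 term: -18x - 1/4
order-2 term: -9
the series for exp(S_{3} D) f terminates at order 2
exp(S_{3} D) f = -3x^2 - (73/4)x - 37/4

g(x) = -3x^2 - (73/4)x - 37/4


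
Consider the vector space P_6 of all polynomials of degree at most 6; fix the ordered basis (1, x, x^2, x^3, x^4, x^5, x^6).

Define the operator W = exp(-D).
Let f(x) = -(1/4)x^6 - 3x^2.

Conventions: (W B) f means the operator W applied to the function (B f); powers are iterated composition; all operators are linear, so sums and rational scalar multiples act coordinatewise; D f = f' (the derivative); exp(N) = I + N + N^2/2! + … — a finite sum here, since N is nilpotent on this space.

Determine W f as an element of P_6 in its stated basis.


order-1 term: (3/2)x^5 + 6x
order-2 term: -(15/4)x^4 - 3
order-3 term: 5x^3
order-4 term: -(15/4)x^2
order-5 term: (3/2)x
order-6 term: -1/4
the series for exp(-D) f terminates at order 6
exp(-D) f = -(1/4)x^6 + (3/2)x^5 - (15/4)x^4 + 5x^3 - (27/4)x^2 + (15/2)x - 13/4

the result is g(x) = -(1/4)x^6 + (3/2)x^5 - (15/4)x^4 + 5x^3 - (27/4)x^2 + (15/2)x - 13/4


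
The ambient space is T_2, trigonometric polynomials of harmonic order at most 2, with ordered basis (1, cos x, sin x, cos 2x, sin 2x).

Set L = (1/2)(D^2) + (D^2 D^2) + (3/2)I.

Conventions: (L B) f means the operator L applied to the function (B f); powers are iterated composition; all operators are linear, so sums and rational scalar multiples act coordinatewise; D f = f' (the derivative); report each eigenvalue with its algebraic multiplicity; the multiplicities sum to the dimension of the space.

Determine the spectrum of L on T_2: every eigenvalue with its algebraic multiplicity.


λ = 3/2 (multiplicity 1), λ = 2 (multiplicity 2), λ = 31/2 (multiplicity 2)

image of 1: 3/2
image of cos x: 2cos x
image of sin x: 2sin x
image of cos 2x: (31/2)cos 2x
image of sin 2x: (31/2)sin 2x
the matrix is diagonal; its diagonal is (3/2, 2, 2, 31/2, 31/2)
for a triangular matrix the eigenvalues are the diagonal entries, with algebraic multiplicity their repetition count


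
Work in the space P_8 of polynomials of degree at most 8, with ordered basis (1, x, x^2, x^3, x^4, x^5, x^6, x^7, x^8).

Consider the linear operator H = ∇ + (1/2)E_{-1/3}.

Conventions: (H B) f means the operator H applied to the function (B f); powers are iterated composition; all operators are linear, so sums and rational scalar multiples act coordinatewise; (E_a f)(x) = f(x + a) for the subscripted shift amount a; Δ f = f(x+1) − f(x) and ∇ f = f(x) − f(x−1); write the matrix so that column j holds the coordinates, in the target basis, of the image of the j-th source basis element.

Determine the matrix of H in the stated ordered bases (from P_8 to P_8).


the matrix is [[1/2, 5/6, -17/18, 53/54, -161/162, 485/486, -1457/1458, 4373/4374, -13121/13122]; [0, 1/2, 5/3, -17/6, 106/27, -805/162, 485/81, -10199/1458, 17492/2187]; [0, 0, 1/2, 5/2, -17/3, 265/27, -805/54, 3395/162, -20398/729]; [0, 0, 0, 1/2, 10/3, -85/9, 530/27, -5635/162, 13580/243]; [0, 0, 0, 0, 1/2, 25/6, -85/6, 1855/54, -5635/81]; [0, 0, 0, 0, 0, 1/2, 5, -119/6, 1484/27]; [0, 0, 0, 0, 0, 0, 1/2, 35/6, -238/9]; [0, 0, 0, 0, 0, 0, 0, 1/2, 20/3]; [0, 0, 0, 0, 0, 0, 0, 0, 1/2]] (rows listed top to bottom)

image of 1: 1/2
image of x: (1/2)x + 5/6
image of x^2: (1/2)x^2 + (5/3)x - 17/18
image of x^3: (1/2)x^3 + (5/2)x^2 - (17/6)x + 53/54
image of x^4: (1/2)x^4 + (10/3)x^3 - (17/3)x^2 + (106/27)x - 161/162
image of x^5: (1/2)x^5 + (25/6)x^4 - (85/9)x^3 + (265/27)x^2 - (805/162)x + 485/486
image of x^6: (1/2)x^6 + 5x^5 - (85/6)x^4 + (530/27)x^3 - (805/54)x^2 + (485/81)x - 1457/1458
image of x^7: (1/2)x^7 + (35/6)x^6 - (119/6)x^5 + (1855/54)x^4 - (5635/162)x^3 + (3395/162)x^2 - (10199/1458)x + 4373/4374
image of x^8: (1/2)x^8 + (20/3)x^7 - (238/9)x^6 + (1484/27)x^5 - (5635/81)x^4 + (13580/243)x^3 - (20398/729)x^2 + (17492/2187)x - 13121/13122
each image's coordinates form column j of the matrix


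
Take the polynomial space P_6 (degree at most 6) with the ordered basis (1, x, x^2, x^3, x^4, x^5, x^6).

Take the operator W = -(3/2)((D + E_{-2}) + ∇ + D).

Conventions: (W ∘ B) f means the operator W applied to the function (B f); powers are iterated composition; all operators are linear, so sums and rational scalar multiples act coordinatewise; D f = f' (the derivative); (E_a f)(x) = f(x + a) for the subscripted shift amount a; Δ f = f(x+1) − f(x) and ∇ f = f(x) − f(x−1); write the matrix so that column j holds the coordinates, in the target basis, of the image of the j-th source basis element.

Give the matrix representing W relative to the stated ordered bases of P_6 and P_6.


the matrix is [[-3/2, -3/2, -9/2, 21/2, -45/2, 93/2, -189/2]; [0, -3/2, -3, -27/2, 42, -225/2, 279]; [0, 0, -3/2, -9/2, -27, 105, -675/2]; [0, 0, 0, -3/2, -6, -45, 210]; [0, 0, 0, 0, -3/2, -15/2, -135/2]; [0, 0, 0, 0, 0, -3/2, -9]; [0, 0, 0, 0, 0, 0, -3/2]] (rows listed top to bottom)

image of 1: -3/2
image of x: -(3/2)x - 3/2
image of x^2: -(3/2)x^2 - 3x - 9/2
image of x^3: -(3/2)x^3 - (9/2)x^2 - (27/2)x + 21/2
image of x^4: -(3/2)x^4 - 6x^3 - 27x^2 + 42x - 45/2
image of x^5: -(3/2)x^5 - (15/2)x^4 - 45x^3 + 105x^2 - (225/2)x + 93/2
image of x^6: -(3/2)x^6 - 9x^5 - (135/2)x^4 + 210x^3 - (675/2)x^2 + 279x - 189/2
each image's coordinates form column j of the matrix


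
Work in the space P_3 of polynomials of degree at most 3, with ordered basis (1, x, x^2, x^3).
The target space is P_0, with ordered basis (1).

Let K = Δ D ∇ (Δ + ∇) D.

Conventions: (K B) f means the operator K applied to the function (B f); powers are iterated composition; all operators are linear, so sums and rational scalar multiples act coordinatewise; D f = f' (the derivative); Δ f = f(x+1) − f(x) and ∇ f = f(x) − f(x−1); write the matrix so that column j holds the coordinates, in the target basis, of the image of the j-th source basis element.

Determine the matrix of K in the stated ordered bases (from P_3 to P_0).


the matrix is [[0, 0, 0, 0]] (rows listed top to bottom)

image of 1: 0
image of x: 0
image of x^2: 0
image of x^3: 0
each image's coordinates form column j of the matrix


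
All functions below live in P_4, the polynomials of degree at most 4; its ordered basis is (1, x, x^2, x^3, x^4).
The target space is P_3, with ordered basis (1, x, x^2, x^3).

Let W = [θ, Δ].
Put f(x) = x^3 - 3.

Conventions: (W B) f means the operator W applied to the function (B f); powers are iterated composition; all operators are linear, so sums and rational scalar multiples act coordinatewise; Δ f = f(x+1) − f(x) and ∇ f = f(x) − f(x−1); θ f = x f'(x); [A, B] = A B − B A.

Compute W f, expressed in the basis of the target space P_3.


Δ f = 3x^2 + 3x + 1
θ Δ f = 6x^2 + 3x
θ f = 3x^3
Δ θ f = 9x^2 + 9x + 3
[θ, Δ] f = -3x^2 - 6x - 3

the image equals g(x) = -3x^2 - 6x - 3


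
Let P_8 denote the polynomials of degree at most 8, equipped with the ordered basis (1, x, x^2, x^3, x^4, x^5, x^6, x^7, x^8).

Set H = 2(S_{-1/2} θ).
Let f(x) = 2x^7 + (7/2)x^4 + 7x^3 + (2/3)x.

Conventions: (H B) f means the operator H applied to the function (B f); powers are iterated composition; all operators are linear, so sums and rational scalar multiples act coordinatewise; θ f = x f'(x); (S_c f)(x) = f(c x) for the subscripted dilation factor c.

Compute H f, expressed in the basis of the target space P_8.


θ f = 14x^7 + 14x^4 + 21x^3 + (2/3)x
S_{-1/2} θ f = -(7/64)x^7 + (7/8)x^4 - (21/8)x^3 - (1/3)x
(2(S_{-1/2} θ)) f = -(7/32)x^7 + (7/4)x^4 - (21/4)x^3 - (2/3)x

the result is g(x) = -(7/32)x^7 + (7/4)x^4 - (21/4)x^3 - (2/3)x


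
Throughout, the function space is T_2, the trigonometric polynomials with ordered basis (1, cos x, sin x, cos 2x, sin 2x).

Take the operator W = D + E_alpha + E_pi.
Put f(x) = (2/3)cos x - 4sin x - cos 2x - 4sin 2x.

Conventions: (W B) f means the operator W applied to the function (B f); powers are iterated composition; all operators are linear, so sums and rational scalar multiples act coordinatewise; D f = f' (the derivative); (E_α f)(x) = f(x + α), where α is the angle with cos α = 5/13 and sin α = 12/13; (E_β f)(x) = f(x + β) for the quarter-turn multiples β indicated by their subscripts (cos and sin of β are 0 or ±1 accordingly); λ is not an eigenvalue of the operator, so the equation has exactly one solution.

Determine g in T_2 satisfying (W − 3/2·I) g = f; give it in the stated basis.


the image equals g(x) = (196/255)cos x + (304/255)sin x + (8142/5945)cos 2x + (1424/5945)sin 2x

write g with unknown coordinates in the stated basis and equate coefficients in (W − 3/2·I) g = f
solving from the highest basis element down gives g = (196/255)cos x + (304/255)sin x + (8142/5945)cos 2x + (1424/5945)sin 2x
check: W g = (464/255)cos x - (188/85)sin x + (6268/5945)cos 2x - (21644/5945)sin 2x
so W g − 3/2·g = (2/3)cos x - 4sin x - cos 2x - 4sin 2x = f ✓


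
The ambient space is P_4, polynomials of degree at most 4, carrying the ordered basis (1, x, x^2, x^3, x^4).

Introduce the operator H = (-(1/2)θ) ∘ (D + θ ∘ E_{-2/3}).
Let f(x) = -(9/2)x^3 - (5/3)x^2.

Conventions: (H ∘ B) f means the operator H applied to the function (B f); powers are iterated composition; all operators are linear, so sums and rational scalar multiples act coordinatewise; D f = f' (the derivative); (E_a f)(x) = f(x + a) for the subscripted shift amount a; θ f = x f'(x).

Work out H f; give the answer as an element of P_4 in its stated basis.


D f = -(27/2)x^2 - (10/3)x
E_{-2/3} f = -(9/2)x^3 + (22/3)x^2 - (34/9)x + 16/27
θ E_{-2/3} f = -(27/2)x^3 + (44/3)x^2 - (34/9)x
(D + θ ∘ E_{-2/3}) f = -(27/2)x^3 + (7/6)x^2 - (64/9)x
θ (D + θ ∘ E_{-2/3}) f = -(81/2)x^3 + (7/3)x^2 - (64/9)x
(-(1/2)θ) (D + θ ∘ E_{-2/3}) f = (81/4)x^3 - (7/6)x^2 + (32/9)x

the result is g(x) = (81/4)x^3 - (7/6)x^2 + (32/9)x


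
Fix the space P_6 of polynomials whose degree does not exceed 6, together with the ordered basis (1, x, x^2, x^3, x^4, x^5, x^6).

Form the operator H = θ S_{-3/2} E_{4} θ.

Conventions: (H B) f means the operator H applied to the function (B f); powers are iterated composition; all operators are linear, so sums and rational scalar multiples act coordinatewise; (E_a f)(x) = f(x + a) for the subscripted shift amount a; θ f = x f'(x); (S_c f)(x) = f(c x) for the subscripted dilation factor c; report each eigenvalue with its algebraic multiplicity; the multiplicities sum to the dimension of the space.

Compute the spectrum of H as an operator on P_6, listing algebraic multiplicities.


image of 1: 0
image of x: -(3/2)x
image of x^2: 9x^2 - 24x
image of x^3: -(243/8)x^3 + 162x^2 - 216x
image of x^4: 81x^4 - 648x^3 + 1728x^2 - 1536x
image of x^5: -(6075/32)x^5 + 2025x^4 - 8100x^3 + 14400x^2 - 9600x
image of x^6: (6561/16)x^6 - (10935/2)x^5 + 29160x^4 - 77760x^3 + 103680x^2 - 55296x
the matrix is upper triangular; its diagonal is (0, -3/2, 9, -243/8, 81, -6075/32, 6561/16)
for a triangular matrix the eigenvalues are the diagonal entries, with algebraic multiplicity their repetition count

λ = -6075/32 (multiplicity 1), λ = -243/8 (multiplicity 1), λ = -3/2 (multiplicity 1), λ = 0 (multiplicity 1), λ = 9 (multiplicity 1), λ = 81 (multiplicity 1), λ = 6561/16 (multiplicity 1)


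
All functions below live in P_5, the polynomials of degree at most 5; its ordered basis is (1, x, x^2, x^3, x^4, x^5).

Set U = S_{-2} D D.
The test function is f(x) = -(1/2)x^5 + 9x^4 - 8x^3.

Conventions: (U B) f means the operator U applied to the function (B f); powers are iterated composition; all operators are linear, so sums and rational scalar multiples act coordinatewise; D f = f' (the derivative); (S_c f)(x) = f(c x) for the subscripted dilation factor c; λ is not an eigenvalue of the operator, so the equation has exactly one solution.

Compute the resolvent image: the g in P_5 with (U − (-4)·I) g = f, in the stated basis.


the image equals g(x) = -(1/8)x^5 + (9/4)x^4 - 7x^3 - 27x^2 - 21x + 27/2

write g with unknown coordinates in the stated basis and equate coefficients in (U − (-4)·I) g = f
solving from the highest basis element down gives g = -(1/8)x^5 + (9/4)x^4 - 7x^3 - 27x^2 - 21x + 27/2
check: U g = 20x^3 + 108x^2 + 84x - 54
so U g − (-4)·g = -(1/2)x^5 + 9x^4 - 8x^3 = f ✓


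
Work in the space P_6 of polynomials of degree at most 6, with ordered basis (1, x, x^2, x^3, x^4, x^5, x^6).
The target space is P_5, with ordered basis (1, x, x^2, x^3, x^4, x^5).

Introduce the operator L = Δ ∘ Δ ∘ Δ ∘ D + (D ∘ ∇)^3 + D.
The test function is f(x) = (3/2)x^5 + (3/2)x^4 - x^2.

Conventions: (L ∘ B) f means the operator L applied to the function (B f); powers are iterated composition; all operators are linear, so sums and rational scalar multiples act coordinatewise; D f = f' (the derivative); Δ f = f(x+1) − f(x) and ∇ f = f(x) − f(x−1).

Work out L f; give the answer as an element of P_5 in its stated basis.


D f = (15/2)x^4 + 6x^3 - 2x
Δ D f = 30x^3 + 63x^2 + 48x + 23/2
Δ (Δ ∘ D) f = 90x^2 + 216x + 141
Δ Δ (Δ ∘ D) f = 180x + 306
∇ f = (15/2)x^4 - 9x^3 + 6x^2 - (7/2)x + 1
D ∇ f = 30x^3 - 27x^2 + 12x - 7/2
∇ (D ∘ ∇) f = 90x^2 - 144x + 69
D ∇ (D ∘ ∇) f = 180x - 144
∇ (D ∘ ∇) (D ∘ ∇) f = 180
D ∇ (D ∘ ∇) (D ∘ ∇) f = 0
D f = (15/2)x^4 + 6x^3 - 2x
(Δ ∘ Δ ∘ Δ ∘ D + (D ∘ ∇)^3 + D) f = (15/2)x^4 + 6x^3 + 178x + 306

the image equals g(x) = (15/2)x^4 + 6x^3 + 178x + 306


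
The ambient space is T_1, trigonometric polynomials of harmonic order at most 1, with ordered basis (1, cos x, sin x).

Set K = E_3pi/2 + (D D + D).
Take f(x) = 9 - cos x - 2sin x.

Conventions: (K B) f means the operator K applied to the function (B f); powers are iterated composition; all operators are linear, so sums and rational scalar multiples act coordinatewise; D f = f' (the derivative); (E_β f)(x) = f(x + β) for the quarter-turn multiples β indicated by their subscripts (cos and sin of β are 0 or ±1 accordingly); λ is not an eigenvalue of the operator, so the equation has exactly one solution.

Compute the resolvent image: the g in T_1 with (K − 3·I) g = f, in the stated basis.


g(x) = -9/2 + (1/4)cos x + (1/2)sin x

write g with unknown coordinates in the stated basis and equate coefficients in (K − 3·I) g = f
solving from the highest basis element down gives g = -9/2 + (1/4)cos x + (1/2)sin x
check: K g = -9/2 - (1/4)cos x - (1/2)sin x
so K g − 3·g = 9 - cos x - 2sin x = f ✓


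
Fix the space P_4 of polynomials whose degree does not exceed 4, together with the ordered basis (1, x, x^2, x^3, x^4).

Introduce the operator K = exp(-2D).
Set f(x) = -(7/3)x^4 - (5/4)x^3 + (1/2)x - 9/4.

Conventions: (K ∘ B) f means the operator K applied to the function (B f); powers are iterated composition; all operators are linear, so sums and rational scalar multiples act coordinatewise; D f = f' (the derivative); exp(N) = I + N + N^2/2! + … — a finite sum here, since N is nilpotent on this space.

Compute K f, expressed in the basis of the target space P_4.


the result is g(x) = -(7/3)x^4 + (209/12)x^3 - (97/2)x^2 + (361/6)x - 367/12

order-1 term: (56/3)x^3 + (15/2)x^2 - 1
order-2 term: -56x^2 - 15x
order-3 term: (224/3)x + 10
order-4 term: -112/3
the series for exp(-2D) f terminates at order 4
exp(-2D) f = -(7/3)x^4 + (209/12)x^3 - (97/2)x^2 + (361/6)x - 367/12


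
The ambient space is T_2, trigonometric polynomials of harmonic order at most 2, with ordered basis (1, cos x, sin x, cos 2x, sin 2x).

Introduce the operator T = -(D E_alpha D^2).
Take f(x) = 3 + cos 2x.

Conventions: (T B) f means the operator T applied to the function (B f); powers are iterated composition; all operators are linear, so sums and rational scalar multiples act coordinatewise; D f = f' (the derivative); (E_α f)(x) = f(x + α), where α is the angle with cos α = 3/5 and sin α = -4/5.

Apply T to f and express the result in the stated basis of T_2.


the result is g(x) = (192/25)cos 2x + (56/25)sin 2x

D f = -2sin 2x
D D f = -4cos 2x
E_alpha D^2 f = (28/25)cos 2x - (96/25)sin 2x
D E_alpha D^2 f = -(192/25)cos 2x - (56/25)sin 2x
(-(D E_alpha D^2)) f = (192/25)cos 2x + (56/25)sin 2x


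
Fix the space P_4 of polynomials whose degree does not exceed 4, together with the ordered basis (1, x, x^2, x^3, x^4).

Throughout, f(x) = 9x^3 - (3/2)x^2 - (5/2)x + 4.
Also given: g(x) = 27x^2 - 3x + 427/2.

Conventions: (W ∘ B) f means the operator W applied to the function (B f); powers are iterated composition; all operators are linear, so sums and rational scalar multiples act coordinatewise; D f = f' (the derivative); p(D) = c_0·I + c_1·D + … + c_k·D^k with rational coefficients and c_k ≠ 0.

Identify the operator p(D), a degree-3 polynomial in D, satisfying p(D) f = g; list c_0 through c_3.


D^0 f = 9x^3 - (3/2)x^2 - (5/2)x + 4
D^1 f = 27x^2 - 3x - 5/2
D^2 f = 54x - 3
D^3 f = 54
matching coefficients of g against c_0 f + c_1 Df + … from the top degree down determines the c_i
solution: c_0 = 0, c_1 = 1, c_2 = 0, c_3 = 4

p(D) = D + 4·D^3, i.e. c_0 = 0, c_1 = 1, c_2 = 0, c_3 = 4


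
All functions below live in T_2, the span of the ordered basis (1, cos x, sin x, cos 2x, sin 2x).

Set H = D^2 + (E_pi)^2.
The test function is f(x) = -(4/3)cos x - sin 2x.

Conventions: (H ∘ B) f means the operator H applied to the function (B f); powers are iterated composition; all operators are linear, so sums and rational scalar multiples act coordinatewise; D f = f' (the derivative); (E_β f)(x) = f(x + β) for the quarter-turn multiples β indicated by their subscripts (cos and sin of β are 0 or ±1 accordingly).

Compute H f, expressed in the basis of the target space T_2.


g(x) = 3sin 2x

D f = (4/3)sin x - 2cos 2x
D D f = (4/3)cos x + 4sin 2x
E_pi f = (4/3)cos x - sin 2x
E_pi E_pi f = -(4/3)cos x - sin 2x
(D^2 + (E_pi)^2) f = 3sin 2x


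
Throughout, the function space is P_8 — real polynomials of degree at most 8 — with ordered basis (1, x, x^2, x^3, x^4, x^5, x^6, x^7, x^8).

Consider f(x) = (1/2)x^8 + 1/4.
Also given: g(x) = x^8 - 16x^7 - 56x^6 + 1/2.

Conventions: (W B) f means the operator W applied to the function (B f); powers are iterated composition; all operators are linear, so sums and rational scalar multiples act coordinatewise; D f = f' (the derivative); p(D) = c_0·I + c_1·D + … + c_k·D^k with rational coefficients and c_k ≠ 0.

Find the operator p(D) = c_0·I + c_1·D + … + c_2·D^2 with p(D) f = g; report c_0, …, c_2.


p(D) = 2·I − 4·D − 2·D^2, i.e. c_0 = 2, c_1 = -4, c_2 = -2

D^0 f = (1/2)x^8 + 1/4
D^1 f = 4x^7
D^2 f = 28x^6
matching coefficients of g against c_0 f + c_1 Df + … from the top degree down determines the c_i
solution: c_0 = 2, c_1 = -4, c_2 = -2


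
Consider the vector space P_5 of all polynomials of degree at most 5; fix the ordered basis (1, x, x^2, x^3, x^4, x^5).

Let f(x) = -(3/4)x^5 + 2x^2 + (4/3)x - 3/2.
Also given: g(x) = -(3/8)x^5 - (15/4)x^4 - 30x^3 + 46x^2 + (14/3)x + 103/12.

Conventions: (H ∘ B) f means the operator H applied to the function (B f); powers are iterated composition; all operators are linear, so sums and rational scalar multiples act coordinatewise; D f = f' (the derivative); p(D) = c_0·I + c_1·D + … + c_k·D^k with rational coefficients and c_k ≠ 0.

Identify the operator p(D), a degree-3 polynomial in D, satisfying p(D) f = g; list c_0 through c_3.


D^0 f = -(3/4)x^5 + 2x^2 + (4/3)x - 3/2
D^1 f = -(15/4)x^4 + 4x + 4/3
D^2 f = -15x^3 + 4
D^3 f = -45x^2
matching coefficients of g against c_0 f + c_1 Df + … from the top degree down determines the c_i
solution: c_0 = 1/2, c_1 = 1, c_2 = 2, c_3 = -1

p(D) = (1/2)·I + D + 2·D^2 − D^3, i.e. c_0 = 1/2, c_1 = 1, c_2 = 2, c_3 = -1


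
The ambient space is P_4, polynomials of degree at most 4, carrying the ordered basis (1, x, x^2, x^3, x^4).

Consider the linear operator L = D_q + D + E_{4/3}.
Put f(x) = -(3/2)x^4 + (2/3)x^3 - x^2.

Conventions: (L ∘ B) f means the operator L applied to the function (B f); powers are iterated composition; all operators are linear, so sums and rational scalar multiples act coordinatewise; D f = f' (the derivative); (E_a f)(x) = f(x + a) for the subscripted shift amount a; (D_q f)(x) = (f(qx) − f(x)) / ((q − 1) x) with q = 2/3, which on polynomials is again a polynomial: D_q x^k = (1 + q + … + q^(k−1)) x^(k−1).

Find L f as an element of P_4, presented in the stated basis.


the image equals g(x) = -(3/2)x^4 - (305/18)x^3 - (295/27)x^2 - 17x - 400/81

D_q f = -(65/18)x^3 + (38/27)x^2 - (5/3)x
D f = -6x^3 + 2x^2 - 2x
E_{4/3} f = -(3/2)x^4 - (22/3)x^3 - (43/3)x^2 - (40/3)x - 400/81
(D_q + D + E_{4/3}) f = -(3/2)x^4 - (305/18)x^3 - (295/27)x^2 - 17x - 400/81


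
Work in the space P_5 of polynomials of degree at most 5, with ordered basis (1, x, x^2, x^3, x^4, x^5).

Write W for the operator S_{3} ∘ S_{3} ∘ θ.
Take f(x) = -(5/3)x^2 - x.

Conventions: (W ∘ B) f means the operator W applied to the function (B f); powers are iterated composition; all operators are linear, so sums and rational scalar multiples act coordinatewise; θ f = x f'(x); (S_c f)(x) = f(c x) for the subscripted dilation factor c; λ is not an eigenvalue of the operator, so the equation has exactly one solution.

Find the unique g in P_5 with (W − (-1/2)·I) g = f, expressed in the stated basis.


g(x) = -(2/195)x^2 - (2/19)x

write g with unknown coordinates in the stated basis and equate coefficients in (W − (-1/2)·I) g = f
solving from the highest basis element down gives g = -(2/195)x^2 - (2/19)x
check: W g = -(108/65)x^2 - (18/19)x
so W g − (-1/2)·g = -(5/3)x^2 - x = f ✓


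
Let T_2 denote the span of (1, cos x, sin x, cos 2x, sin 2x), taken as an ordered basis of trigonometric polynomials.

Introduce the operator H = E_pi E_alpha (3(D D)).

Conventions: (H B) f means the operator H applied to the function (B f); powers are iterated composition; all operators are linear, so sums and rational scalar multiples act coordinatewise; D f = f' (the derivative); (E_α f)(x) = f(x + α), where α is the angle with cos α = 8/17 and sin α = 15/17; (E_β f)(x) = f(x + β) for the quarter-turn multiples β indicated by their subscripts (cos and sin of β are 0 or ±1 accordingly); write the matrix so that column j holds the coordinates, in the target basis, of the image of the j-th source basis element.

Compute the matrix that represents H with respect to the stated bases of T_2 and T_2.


image of 1: 0
image of cos x: (24/17)cos x - (45/17)sin x
image of sin x: (45/17)cos x + (24/17)sin x
image of cos 2x: (1932/289)cos 2x + (2880/289)sin 2x
image of sin 2x: -(2880/289)cos 2x + (1932/289)sin 2x
each image's coordinates form column j of the matrix

the matrix is [[0, 0, 0, 0, 0]; [0, 24/17, 45/17, 0, 0]; [0, -45/17, 24/17, 0, 0]; [0, 0, 0, 1932/289, -2880/289]; [0, 0, 0, 2880/289, 1932/289]] (rows listed top to bottom)


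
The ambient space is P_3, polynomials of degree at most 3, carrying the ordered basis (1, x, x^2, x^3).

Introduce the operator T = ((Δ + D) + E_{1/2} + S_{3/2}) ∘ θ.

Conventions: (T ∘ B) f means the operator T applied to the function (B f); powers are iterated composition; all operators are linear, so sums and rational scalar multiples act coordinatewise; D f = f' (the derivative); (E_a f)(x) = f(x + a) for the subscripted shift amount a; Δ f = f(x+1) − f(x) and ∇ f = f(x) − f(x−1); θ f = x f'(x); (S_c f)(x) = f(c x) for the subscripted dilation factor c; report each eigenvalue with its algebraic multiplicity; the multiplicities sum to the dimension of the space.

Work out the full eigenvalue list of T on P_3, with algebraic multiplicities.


λ = 0 (multiplicity 1), λ = 5/2 (multiplicity 1), λ = 13/2 (multiplicity 1), λ = 105/8 (multiplicity 1)

image of 1: 0
image of x: (5/2)x + 5/2
image of x^2: (13/2)x^2 + 10x + 5/2
image of x^3: (105/8)x^3 + (45/2)x^2 + (45/4)x + 27/8
the matrix is upper triangular; its diagonal is (0, 5/2, 13/2, 105/8)
for a triangular matrix the eigenvalues are the diagonal entries, with algebraic multiplicity their repetition count


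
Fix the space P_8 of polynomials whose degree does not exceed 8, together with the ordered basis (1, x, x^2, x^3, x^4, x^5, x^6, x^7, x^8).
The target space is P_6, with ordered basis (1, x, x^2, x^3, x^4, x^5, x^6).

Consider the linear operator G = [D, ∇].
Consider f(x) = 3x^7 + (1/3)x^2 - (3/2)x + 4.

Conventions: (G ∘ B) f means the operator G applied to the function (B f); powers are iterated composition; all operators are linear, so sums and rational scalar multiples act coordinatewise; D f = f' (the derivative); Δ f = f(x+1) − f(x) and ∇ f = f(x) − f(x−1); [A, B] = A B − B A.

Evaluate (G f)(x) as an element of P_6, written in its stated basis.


the result is g(x) = 0

∇ f = 21x^6 - 63x^5 + 105x^4 - 105x^3 + 63x^2 - (61/3)x + 7/6
D ∇ f = 126x^5 - 315x^4 + 420x^3 - 315x^2 + 126x - 61/3
D f = 21x^6 + (2/3)x - 3/2
∇ D f = 126x^5 - 315x^4 + 420x^3 - 315x^2 + 126x - 61/3
[D, ∇] f = 0


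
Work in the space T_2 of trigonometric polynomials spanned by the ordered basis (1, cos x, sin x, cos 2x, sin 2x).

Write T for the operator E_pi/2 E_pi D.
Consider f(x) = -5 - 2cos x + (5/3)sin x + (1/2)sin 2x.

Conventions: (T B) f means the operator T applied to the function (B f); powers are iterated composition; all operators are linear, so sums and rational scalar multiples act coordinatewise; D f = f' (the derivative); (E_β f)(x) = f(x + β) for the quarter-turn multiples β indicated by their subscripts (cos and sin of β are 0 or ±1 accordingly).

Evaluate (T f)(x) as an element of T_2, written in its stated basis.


D f = (5/3)cos x + 2sin x + cos 2x
E_pi D f = -(5/3)cos x - 2sin x + cos 2x
E_pi/2 E_pi D f = -2cos x + (5/3)sin x - cos 2x

the result is g(x) = -2cos x + (5/3)sin x - cos 2x


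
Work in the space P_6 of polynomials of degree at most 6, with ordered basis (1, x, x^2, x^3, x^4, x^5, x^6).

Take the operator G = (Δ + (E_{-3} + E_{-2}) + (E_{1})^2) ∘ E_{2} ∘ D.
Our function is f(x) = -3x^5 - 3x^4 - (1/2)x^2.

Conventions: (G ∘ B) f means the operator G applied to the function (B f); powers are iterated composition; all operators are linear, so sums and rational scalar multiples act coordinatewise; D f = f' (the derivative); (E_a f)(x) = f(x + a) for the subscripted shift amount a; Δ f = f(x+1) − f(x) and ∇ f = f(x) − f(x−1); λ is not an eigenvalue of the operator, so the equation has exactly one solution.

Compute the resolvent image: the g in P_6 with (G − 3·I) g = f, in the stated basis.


write g with unknown coordinates in the stated basis and equate coefficients in (G − 3·I) g = f
solving from the highest basis element down gives g = x^5 + 6x^4 + (152/3)x^3 + (2809/6)x^2 + (7249/3)x + 53749/9
check: G g = 15x^4 + 152x^3 + 1404x^2 + 7249x + 53749/3
so G g − 3·g = -3x^5 - 3x^4 - (1/2)x^2 = f ✓

the image equals g(x) = x^5 + 6x^4 + (152/3)x^3 + (2809/6)x^2 + (7249/3)x + 53749/9


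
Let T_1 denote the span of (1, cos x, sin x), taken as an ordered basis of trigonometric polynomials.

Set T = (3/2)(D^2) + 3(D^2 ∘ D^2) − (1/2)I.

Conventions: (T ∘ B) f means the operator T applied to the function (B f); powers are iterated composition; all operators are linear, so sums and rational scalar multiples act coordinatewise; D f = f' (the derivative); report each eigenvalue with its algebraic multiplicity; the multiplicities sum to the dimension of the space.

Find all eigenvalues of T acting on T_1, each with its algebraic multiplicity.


λ = -1/2 (multiplicity 1), λ = 1 (multiplicity 2)

image of 1: -1/2
image of cos x: cos x
image of sin x: sin x
the matrix is diagonal; its diagonal is (-1/2, 1, 1)
for a triangular matrix the eigenvalues are the diagonal entries, with algebraic multiplicity their repetition count


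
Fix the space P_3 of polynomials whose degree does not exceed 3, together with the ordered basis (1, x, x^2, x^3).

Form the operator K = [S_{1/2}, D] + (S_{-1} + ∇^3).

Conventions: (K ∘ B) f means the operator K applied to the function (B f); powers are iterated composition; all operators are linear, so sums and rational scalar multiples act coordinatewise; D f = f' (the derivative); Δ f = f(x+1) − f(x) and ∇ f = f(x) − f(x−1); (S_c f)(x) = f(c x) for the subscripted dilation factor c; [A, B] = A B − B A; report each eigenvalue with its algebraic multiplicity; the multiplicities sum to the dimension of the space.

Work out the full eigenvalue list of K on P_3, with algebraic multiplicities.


λ = -1 (multiplicity 2), λ = 1 (multiplicity 2)

image of 1: 1
image of x: -x + 1/2
image of x^2: x^2 + (1/2)x
image of x^3: -x^3 + (3/8)x^2 + 6
the matrix is upper triangular; its diagonal is (1, -1, 1, -1)
for a triangular matrix the eigenvalues are the diagonal entries, with algebraic multiplicity their repetition count


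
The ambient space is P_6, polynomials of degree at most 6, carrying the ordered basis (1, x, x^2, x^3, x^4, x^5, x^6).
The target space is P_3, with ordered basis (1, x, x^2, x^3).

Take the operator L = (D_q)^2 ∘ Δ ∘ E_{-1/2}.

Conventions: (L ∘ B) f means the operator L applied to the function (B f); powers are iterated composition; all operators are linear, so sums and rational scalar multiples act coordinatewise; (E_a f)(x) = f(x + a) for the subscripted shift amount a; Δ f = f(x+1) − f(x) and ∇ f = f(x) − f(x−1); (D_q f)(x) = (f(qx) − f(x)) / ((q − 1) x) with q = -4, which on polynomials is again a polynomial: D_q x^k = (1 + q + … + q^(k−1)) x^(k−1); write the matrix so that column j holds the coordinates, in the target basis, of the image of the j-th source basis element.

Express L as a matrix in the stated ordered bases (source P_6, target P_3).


image of 1: 0
image of x: 0
image of x^2: 0
image of x^3: -9
image of x^4: -156x
image of x^5: -3315x^2 - 15/2
image of x^6: -62730x^3 - 195x
each image's coordinates form column j of the matrix

the matrix is [[0, 0, 0, -9, 0, -15/2, 0]; [0, 0, 0, 0, -156, 0, -195]; [0, 0, 0, 0, 0, -3315, 0]; [0, 0, 0, 0, 0, 0, -62730]] (rows listed top to bottom)


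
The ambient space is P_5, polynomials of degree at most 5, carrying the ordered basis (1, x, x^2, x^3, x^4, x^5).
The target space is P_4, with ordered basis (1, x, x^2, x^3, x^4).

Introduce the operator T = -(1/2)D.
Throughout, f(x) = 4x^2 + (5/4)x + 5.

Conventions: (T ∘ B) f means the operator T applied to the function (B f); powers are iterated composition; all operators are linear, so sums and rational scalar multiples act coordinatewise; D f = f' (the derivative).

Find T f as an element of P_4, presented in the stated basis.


D f = 8x + 5/4
(-(1/2)D) f = -4x - 5/8

the result is g(x) = -4x - 5/8


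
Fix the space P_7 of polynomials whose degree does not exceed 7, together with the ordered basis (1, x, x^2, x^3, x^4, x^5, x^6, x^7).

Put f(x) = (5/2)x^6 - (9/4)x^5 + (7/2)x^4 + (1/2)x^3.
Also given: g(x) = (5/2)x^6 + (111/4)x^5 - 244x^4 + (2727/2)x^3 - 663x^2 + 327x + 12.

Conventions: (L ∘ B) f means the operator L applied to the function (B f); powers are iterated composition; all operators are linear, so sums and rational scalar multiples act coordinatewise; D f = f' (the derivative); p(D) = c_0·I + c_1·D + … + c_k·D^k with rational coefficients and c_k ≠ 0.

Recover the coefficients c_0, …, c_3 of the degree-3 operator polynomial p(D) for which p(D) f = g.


D^0 f = (5/2)x^6 - (9/4)x^5 + (7/2)x^4 + (1/2)x^3
D^1 f = 15x^5 - (45/4)x^4 + 14x^3 + (3/2)x^2
D^2 f = 75x^4 - 45x^3 + 42x^2 + 3x
D^3 f = 300x^3 - 135x^2 + 84x + 3
matching coefficients of g against c_0 f + c_1 Df + … from the top degree down determines the c_i
solution: c_0 = 1, c_1 = 2, c_2 = -3, c_3 = 4

c_0 = 1, c_1 = 2, c_2 = -3, c_3 = 4


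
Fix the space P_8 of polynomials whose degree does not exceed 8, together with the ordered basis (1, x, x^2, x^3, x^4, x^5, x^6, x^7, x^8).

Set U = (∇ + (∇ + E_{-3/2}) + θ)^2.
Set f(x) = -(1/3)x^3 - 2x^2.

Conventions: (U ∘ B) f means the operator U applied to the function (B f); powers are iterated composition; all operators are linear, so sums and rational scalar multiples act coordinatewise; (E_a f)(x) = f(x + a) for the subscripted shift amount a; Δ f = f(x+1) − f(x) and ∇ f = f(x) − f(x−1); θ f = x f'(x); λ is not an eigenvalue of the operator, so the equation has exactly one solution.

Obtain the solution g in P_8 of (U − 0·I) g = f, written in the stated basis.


g(x) = -(1/48)x^3 - (19/96)x^2 + (107/384)x - 191/768

write g with unknown coordinates in the stated basis and equate coefficients in (U − 0·I) g = f
solving from the highest basis element down gives g = -(1/48)x^3 - (19/96)x^2 + (107/384)x - 191/768
check: U g = -(1/3)x^3 - 2x^2
so U g − 0·g = -(1/3)x^3 - 2x^2 = f ✓


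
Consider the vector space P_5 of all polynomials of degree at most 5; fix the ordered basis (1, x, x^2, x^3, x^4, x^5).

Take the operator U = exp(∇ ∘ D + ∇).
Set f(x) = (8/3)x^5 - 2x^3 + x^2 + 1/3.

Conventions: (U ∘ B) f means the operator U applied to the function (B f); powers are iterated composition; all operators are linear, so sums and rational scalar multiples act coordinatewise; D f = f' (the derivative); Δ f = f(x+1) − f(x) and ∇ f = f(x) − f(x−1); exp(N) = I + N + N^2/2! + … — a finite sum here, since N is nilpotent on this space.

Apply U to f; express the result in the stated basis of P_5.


order-1 term: (40/3)x^4 + (80/3)x^3 - (178/3)x^2 + 36x - 17/3
order-2 term: (80/3)x^3 + 80x^2 - (218/3)x - 55/3
order-3 term: (80/3)x^2 + 80x - 46/3
order-4 term: (40/3)x + 80/3
order-5 term: 8/3
the series for exp(∇ ∘ D + ∇) f terminates at order 5
exp(∇ ∘ D + ∇) f = (8/3)x^5 + (40/3)x^4 + (154/3)x^3 + (145/3)x^2 + (170/3)x - 29/3

g(x) = (8/3)x^5 + (40/3)x^4 + (154/3)x^3 + (145/3)x^2 + (170/3)x - 29/3
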